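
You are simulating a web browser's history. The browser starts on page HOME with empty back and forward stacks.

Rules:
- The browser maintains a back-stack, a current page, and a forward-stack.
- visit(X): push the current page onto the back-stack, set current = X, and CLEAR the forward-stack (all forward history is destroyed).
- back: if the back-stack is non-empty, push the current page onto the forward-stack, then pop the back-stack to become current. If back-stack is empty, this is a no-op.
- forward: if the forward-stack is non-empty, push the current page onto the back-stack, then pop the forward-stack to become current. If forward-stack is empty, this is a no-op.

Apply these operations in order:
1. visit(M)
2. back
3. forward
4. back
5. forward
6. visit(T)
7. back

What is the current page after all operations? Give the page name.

After 1 (visit(M)): cur=M back=1 fwd=0
After 2 (back): cur=HOME back=0 fwd=1
After 3 (forward): cur=M back=1 fwd=0
After 4 (back): cur=HOME back=0 fwd=1
After 5 (forward): cur=M back=1 fwd=0
After 6 (visit(T)): cur=T back=2 fwd=0
After 7 (back): cur=M back=1 fwd=1

Answer: M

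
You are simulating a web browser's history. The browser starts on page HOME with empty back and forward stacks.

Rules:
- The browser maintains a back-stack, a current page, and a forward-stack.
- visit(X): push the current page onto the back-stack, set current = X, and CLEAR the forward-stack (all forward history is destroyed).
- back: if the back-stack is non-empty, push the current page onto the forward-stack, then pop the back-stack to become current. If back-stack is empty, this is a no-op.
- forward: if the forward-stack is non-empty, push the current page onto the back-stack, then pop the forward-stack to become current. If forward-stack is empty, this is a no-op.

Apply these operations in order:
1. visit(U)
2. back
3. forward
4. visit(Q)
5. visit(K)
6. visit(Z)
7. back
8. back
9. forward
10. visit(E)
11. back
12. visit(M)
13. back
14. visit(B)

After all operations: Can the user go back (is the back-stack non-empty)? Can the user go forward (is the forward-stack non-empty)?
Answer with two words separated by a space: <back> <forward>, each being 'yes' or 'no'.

Answer: yes no

Derivation:
After 1 (visit(U)): cur=U back=1 fwd=0
After 2 (back): cur=HOME back=0 fwd=1
After 3 (forward): cur=U back=1 fwd=0
After 4 (visit(Q)): cur=Q back=2 fwd=0
After 5 (visit(K)): cur=K back=3 fwd=0
After 6 (visit(Z)): cur=Z back=4 fwd=0
After 7 (back): cur=K back=3 fwd=1
After 8 (back): cur=Q back=2 fwd=2
After 9 (forward): cur=K back=3 fwd=1
After 10 (visit(E)): cur=E back=4 fwd=0
After 11 (back): cur=K back=3 fwd=1
After 12 (visit(M)): cur=M back=4 fwd=0
After 13 (back): cur=K back=3 fwd=1
After 14 (visit(B)): cur=B back=4 fwd=0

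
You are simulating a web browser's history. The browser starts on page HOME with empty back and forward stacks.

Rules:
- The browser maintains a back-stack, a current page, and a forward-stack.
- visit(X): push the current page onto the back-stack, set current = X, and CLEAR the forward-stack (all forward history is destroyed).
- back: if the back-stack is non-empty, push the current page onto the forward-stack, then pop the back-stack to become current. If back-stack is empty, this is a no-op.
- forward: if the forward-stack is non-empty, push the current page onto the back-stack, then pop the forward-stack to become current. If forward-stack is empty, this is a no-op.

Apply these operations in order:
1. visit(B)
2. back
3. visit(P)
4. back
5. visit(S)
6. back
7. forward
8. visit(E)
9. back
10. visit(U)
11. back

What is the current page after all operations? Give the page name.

After 1 (visit(B)): cur=B back=1 fwd=0
After 2 (back): cur=HOME back=0 fwd=1
After 3 (visit(P)): cur=P back=1 fwd=0
After 4 (back): cur=HOME back=0 fwd=1
After 5 (visit(S)): cur=S back=1 fwd=0
After 6 (back): cur=HOME back=0 fwd=1
After 7 (forward): cur=S back=1 fwd=0
After 8 (visit(E)): cur=E back=2 fwd=0
After 9 (back): cur=S back=1 fwd=1
After 10 (visit(U)): cur=U back=2 fwd=0
After 11 (back): cur=S back=1 fwd=1

Answer: S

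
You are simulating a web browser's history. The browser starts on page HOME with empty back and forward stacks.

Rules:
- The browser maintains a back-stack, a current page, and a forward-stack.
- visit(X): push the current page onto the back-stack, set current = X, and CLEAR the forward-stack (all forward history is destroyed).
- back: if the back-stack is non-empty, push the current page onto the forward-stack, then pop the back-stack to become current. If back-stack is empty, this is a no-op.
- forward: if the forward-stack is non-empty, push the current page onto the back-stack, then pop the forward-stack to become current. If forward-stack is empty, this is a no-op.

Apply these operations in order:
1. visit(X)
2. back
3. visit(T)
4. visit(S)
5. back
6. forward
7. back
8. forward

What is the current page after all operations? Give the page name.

After 1 (visit(X)): cur=X back=1 fwd=0
After 2 (back): cur=HOME back=0 fwd=1
After 3 (visit(T)): cur=T back=1 fwd=0
After 4 (visit(S)): cur=S back=2 fwd=0
After 5 (back): cur=T back=1 fwd=1
After 6 (forward): cur=S back=2 fwd=0
After 7 (back): cur=T back=1 fwd=1
After 8 (forward): cur=S back=2 fwd=0

Answer: S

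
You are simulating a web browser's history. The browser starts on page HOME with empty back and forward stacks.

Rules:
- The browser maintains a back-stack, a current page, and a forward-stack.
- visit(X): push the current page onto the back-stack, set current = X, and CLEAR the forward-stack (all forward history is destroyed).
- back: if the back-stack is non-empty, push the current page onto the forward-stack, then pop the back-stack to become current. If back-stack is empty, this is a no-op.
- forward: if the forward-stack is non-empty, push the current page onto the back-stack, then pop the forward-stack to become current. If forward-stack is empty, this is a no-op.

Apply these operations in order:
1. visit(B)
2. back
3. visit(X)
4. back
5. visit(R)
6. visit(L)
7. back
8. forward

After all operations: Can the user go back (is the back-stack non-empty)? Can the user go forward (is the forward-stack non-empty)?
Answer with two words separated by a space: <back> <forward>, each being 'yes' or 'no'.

Answer: yes no

Derivation:
After 1 (visit(B)): cur=B back=1 fwd=0
After 2 (back): cur=HOME back=0 fwd=1
After 3 (visit(X)): cur=X back=1 fwd=0
After 4 (back): cur=HOME back=0 fwd=1
After 5 (visit(R)): cur=R back=1 fwd=0
After 6 (visit(L)): cur=L back=2 fwd=0
After 7 (back): cur=R back=1 fwd=1
After 8 (forward): cur=L back=2 fwd=0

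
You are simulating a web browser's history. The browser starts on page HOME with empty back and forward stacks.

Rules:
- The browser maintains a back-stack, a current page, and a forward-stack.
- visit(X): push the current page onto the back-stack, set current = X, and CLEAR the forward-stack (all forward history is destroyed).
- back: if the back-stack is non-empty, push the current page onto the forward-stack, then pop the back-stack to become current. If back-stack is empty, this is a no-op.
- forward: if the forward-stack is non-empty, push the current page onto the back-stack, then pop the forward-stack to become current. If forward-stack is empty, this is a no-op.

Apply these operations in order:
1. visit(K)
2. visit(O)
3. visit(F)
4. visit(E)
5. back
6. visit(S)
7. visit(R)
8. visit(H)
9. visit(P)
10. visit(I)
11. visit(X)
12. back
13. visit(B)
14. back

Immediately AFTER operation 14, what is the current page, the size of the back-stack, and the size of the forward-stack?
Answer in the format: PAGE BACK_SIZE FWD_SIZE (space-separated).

After 1 (visit(K)): cur=K back=1 fwd=0
After 2 (visit(O)): cur=O back=2 fwd=0
After 3 (visit(F)): cur=F back=3 fwd=0
After 4 (visit(E)): cur=E back=4 fwd=0
After 5 (back): cur=F back=3 fwd=1
After 6 (visit(S)): cur=S back=4 fwd=0
After 7 (visit(R)): cur=R back=5 fwd=0
After 8 (visit(H)): cur=H back=6 fwd=0
After 9 (visit(P)): cur=P back=7 fwd=0
After 10 (visit(I)): cur=I back=8 fwd=0
After 11 (visit(X)): cur=X back=9 fwd=0
After 12 (back): cur=I back=8 fwd=1
After 13 (visit(B)): cur=B back=9 fwd=0
After 14 (back): cur=I back=8 fwd=1

I 8 1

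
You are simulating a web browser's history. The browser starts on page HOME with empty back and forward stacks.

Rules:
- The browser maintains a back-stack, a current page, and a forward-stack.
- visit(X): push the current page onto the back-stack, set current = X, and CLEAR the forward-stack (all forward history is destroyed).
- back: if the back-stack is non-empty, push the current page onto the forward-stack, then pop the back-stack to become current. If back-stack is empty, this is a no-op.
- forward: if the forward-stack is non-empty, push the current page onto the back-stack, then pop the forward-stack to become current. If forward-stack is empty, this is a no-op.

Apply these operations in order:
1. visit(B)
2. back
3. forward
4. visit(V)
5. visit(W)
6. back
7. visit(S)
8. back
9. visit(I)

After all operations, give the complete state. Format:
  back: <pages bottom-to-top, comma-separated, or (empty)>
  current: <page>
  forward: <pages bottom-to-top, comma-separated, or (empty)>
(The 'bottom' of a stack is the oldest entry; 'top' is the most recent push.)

Answer: back: HOME,B,V
current: I
forward: (empty)

Derivation:
After 1 (visit(B)): cur=B back=1 fwd=0
After 2 (back): cur=HOME back=0 fwd=1
After 3 (forward): cur=B back=1 fwd=0
After 4 (visit(V)): cur=V back=2 fwd=0
After 5 (visit(W)): cur=W back=3 fwd=0
After 6 (back): cur=V back=2 fwd=1
After 7 (visit(S)): cur=S back=3 fwd=0
After 8 (back): cur=V back=2 fwd=1
After 9 (visit(I)): cur=I back=3 fwd=0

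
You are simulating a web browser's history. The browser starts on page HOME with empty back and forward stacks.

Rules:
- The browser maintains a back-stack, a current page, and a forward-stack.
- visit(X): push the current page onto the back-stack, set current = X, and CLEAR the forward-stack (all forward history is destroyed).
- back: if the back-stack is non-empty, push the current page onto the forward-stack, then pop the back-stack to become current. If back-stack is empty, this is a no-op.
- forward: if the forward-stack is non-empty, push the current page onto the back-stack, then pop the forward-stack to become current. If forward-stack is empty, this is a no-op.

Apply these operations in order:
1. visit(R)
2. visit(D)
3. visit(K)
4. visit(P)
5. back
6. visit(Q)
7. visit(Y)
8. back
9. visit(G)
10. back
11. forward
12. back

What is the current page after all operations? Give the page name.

After 1 (visit(R)): cur=R back=1 fwd=0
After 2 (visit(D)): cur=D back=2 fwd=0
After 3 (visit(K)): cur=K back=3 fwd=0
After 4 (visit(P)): cur=P back=4 fwd=0
After 5 (back): cur=K back=3 fwd=1
After 6 (visit(Q)): cur=Q back=4 fwd=0
After 7 (visit(Y)): cur=Y back=5 fwd=0
After 8 (back): cur=Q back=4 fwd=1
After 9 (visit(G)): cur=G back=5 fwd=0
After 10 (back): cur=Q back=4 fwd=1
After 11 (forward): cur=G back=5 fwd=0
After 12 (back): cur=Q back=4 fwd=1

Answer: Q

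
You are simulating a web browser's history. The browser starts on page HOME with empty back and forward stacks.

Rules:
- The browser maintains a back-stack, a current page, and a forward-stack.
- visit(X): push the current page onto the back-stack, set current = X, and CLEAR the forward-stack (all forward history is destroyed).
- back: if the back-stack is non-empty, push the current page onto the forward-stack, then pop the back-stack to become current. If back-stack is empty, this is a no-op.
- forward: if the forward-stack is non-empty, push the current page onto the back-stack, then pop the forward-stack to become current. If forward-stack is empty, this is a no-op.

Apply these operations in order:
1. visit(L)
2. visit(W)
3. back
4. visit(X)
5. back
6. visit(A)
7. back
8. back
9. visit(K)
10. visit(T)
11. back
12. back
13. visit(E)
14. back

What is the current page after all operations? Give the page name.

Answer: HOME

Derivation:
After 1 (visit(L)): cur=L back=1 fwd=0
After 2 (visit(W)): cur=W back=2 fwd=0
After 3 (back): cur=L back=1 fwd=1
After 4 (visit(X)): cur=X back=2 fwd=0
After 5 (back): cur=L back=1 fwd=1
After 6 (visit(A)): cur=A back=2 fwd=0
After 7 (back): cur=L back=1 fwd=1
After 8 (back): cur=HOME back=0 fwd=2
After 9 (visit(K)): cur=K back=1 fwd=0
After 10 (visit(T)): cur=T back=2 fwd=0
After 11 (back): cur=K back=1 fwd=1
After 12 (back): cur=HOME back=0 fwd=2
After 13 (visit(E)): cur=E back=1 fwd=0
After 14 (back): cur=HOME back=0 fwd=1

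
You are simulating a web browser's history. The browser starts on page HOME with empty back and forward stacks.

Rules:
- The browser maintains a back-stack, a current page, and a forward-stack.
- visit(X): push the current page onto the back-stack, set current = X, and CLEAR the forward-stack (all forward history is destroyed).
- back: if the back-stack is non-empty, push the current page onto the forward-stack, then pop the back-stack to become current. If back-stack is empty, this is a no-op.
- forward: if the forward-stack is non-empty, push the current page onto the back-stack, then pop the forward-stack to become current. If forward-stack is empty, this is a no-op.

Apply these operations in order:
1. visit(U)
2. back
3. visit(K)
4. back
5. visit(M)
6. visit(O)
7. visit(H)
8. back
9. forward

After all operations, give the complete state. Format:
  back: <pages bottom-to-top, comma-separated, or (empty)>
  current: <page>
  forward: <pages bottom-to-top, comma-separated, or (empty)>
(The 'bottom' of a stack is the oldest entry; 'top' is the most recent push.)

After 1 (visit(U)): cur=U back=1 fwd=0
After 2 (back): cur=HOME back=0 fwd=1
After 3 (visit(K)): cur=K back=1 fwd=0
After 4 (back): cur=HOME back=0 fwd=1
After 5 (visit(M)): cur=M back=1 fwd=0
After 6 (visit(O)): cur=O back=2 fwd=0
After 7 (visit(H)): cur=H back=3 fwd=0
After 8 (back): cur=O back=2 fwd=1
After 9 (forward): cur=H back=3 fwd=0

Answer: back: HOME,M,O
current: H
forward: (empty)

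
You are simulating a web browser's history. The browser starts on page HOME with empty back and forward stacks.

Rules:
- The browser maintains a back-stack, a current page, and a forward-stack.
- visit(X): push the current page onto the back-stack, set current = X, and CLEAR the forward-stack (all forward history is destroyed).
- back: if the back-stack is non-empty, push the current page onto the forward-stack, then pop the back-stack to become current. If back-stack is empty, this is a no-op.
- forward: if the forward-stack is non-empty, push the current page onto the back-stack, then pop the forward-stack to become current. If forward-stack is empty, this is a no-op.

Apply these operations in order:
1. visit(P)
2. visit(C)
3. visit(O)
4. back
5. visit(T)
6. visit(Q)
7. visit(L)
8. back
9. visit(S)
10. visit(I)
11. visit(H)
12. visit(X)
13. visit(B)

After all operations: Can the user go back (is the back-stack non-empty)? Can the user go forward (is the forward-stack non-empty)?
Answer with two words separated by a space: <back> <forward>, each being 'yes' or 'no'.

Answer: yes no

Derivation:
After 1 (visit(P)): cur=P back=1 fwd=0
After 2 (visit(C)): cur=C back=2 fwd=0
After 3 (visit(O)): cur=O back=3 fwd=0
After 4 (back): cur=C back=2 fwd=1
After 5 (visit(T)): cur=T back=3 fwd=0
After 6 (visit(Q)): cur=Q back=4 fwd=0
After 7 (visit(L)): cur=L back=5 fwd=0
After 8 (back): cur=Q back=4 fwd=1
After 9 (visit(S)): cur=S back=5 fwd=0
After 10 (visit(I)): cur=I back=6 fwd=0
After 11 (visit(H)): cur=H back=7 fwd=0
After 12 (visit(X)): cur=X back=8 fwd=0
After 13 (visit(B)): cur=B back=9 fwd=0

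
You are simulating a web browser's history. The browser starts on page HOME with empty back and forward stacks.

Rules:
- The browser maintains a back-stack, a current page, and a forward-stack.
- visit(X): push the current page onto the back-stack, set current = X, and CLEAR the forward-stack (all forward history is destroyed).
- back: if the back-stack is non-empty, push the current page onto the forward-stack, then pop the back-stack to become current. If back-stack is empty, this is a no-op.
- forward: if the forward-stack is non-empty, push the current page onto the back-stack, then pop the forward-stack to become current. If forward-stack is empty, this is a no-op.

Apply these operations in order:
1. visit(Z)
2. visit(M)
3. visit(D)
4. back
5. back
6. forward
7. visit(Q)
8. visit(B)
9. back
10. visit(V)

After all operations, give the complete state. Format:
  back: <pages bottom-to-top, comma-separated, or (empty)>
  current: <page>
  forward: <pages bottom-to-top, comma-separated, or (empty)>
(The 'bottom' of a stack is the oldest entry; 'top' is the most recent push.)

After 1 (visit(Z)): cur=Z back=1 fwd=0
After 2 (visit(M)): cur=M back=2 fwd=0
After 3 (visit(D)): cur=D back=3 fwd=0
After 4 (back): cur=M back=2 fwd=1
After 5 (back): cur=Z back=1 fwd=2
After 6 (forward): cur=M back=2 fwd=1
After 7 (visit(Q)): cur=Q back=3 fwd=0
After 8 (visit(B)): cur=B back=4 fwd=0
After 9 (back): cur=Q back=3 fwd=1
After 10 (visit(V)): cur=V back=4 fwd=0

Answer: back: HOME,Z,M,Q
current: V
forward: (empty)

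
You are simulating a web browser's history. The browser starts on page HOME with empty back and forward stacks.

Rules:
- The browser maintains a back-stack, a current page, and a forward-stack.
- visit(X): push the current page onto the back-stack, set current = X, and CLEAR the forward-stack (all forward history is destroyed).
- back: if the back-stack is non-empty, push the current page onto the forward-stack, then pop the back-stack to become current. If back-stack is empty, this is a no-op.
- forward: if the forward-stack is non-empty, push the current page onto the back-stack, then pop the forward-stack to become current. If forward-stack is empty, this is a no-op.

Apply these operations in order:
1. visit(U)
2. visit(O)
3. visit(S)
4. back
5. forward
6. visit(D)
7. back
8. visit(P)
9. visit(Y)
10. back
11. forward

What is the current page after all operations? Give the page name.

After 1 (visit(U)): cur=U back=1 fwd=0
After 2 (visit(O)): cur=O back=2 fwd=0
After 3 (visit(S)): cur=S back=3 fwd=0
After 4 (back): cur=O back=2 fwd=1
After 5 (forward): cur=S back=3 fwd=0
After 6 (visit(D)): cur=D back=4 fwd=0
After 7 (back): cur=S back=3 fwd=1
After 8 (visit(P)): cur=P back=4 fwd=0
After 9 (visit(Y)): cur=Y back=5 fwd=0
After 10 (back): cur=P back=4 fwd=1
After 11 (forward): cur=Y back=5 fwd=0

Answer: Y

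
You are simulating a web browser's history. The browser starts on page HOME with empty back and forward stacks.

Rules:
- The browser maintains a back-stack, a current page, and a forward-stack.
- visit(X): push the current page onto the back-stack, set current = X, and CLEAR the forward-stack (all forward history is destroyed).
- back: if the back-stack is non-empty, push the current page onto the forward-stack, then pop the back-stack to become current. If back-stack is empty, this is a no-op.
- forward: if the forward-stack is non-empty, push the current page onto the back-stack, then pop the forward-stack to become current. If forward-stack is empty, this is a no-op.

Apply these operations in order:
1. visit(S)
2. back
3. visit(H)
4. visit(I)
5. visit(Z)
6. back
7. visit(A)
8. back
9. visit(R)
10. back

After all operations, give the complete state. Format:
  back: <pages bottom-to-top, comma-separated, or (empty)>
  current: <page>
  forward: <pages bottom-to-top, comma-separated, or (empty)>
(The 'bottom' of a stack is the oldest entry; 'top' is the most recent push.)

After 1 (visit(S)): cur=S back=1 fwd=0
After 2 (back): cur=HOME back=0 fwd=1
After 3 (visit(H)): cur=H back=1 fwd=0
After 4 (visit(I)): cur=I back=2 fwd=0
After 5 (visit(Z)): cur=Z back=3 fwd=0
After 6 (back): cur=I back=2 fwd=1
After 7 (visit(A)): cur=A back=3 fwd=0
After 8 (back): cur=I back=2 fwd=1
After 9 (visit(R)): cur=R back=3 fwd=0
After 10 (back): cur=I back=2 fwd=1

Answer: back: HOME,H
current: I
forward: R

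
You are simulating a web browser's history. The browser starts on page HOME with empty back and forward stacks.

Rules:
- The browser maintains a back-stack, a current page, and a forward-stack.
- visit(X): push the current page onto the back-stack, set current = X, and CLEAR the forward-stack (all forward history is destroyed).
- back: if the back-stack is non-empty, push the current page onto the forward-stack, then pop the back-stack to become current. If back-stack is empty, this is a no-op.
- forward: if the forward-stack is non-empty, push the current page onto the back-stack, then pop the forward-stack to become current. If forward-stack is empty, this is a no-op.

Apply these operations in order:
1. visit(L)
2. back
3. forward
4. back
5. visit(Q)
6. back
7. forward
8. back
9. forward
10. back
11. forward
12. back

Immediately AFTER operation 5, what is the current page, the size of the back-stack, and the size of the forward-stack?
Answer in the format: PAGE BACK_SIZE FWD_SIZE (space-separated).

After 1 (visit(L)): cur=L back=1 fwd=0
After 2 (back): cur=HOME back=0 fwd=1
After 3 (forward): cur=L back=1 fwd=0
After 4 (back): cur=HOME back=0 fwd=1
After 5 (visit(Q)): cur=Q back=1 fwd=0

Q 1 0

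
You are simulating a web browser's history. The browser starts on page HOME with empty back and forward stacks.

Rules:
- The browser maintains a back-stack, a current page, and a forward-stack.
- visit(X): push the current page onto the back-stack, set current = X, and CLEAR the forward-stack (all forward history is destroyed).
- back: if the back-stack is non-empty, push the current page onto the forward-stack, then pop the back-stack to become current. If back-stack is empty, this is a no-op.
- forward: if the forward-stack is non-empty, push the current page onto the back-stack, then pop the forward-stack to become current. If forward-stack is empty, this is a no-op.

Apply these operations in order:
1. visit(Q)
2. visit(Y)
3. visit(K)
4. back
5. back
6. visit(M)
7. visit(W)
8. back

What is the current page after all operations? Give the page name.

After 1 (visit(Q)): cur=Q back=1 fwd=0
After 2 (visit(Y)): cur=Y back=2 fwd=0
After 3 (visit(K)): cur=K back=3 fwd=0
After 4 (back): cur=Y back=2 fwd=1
After 5 (back): cur=Q back=1 fwd=2
After 6 (visit(M)): cur=M back=2 fwd=0
After 7 (visit(W)): cur=W back=3 fwd=0
After 8 (back): cur=M back=2 fwd=1

Answer: M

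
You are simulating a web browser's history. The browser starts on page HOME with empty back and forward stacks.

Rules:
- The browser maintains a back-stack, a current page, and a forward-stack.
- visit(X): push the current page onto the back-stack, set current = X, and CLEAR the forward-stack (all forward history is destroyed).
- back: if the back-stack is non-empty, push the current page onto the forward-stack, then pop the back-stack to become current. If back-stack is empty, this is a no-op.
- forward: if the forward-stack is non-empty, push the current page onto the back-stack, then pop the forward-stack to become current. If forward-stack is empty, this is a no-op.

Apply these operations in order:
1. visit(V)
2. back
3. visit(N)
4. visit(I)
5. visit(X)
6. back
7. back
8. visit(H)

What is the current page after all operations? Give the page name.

After 1 (visit(V)): cur=V back=1 fwd=0
After 2 (back): cur=HOME back=0 fwd=1
After 3 (visit(N)): cur=N back=1 fwd=0
After 4 (visit(I)): cur=I back=2 fwd=0
After 5 (visit(X)): cur=X back=3 fwd=0
After 6 (back): cur=I back=2 fwd=1
After 7 (back): cur=N back=1 fwd=2
After 8 (visit(H)): cur=H back=2 fwd=0

Answer: H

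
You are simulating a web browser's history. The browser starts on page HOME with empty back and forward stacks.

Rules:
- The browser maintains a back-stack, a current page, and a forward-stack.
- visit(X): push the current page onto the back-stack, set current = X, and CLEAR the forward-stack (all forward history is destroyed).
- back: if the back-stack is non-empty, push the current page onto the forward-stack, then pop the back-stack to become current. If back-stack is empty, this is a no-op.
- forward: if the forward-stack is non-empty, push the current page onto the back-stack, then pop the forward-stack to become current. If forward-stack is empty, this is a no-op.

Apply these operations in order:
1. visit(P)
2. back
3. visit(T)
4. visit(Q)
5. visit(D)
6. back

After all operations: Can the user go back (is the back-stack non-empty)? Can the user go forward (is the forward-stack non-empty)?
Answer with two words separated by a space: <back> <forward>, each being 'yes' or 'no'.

After 1 (visit(P)): cur=P back=1 fwd=0
After 2 (back): cur=HOME back=0 fwd=1
After 3 (visit(T)): cur=T back=1 fwd=0
After 4 (visit(Q)): cur=Q back=2 fwd=0
After 5 (visit(D)): cur=D back=3 fwd=0
After 6 (back): cur=Q back=2 fwd=1

Answer: yes yes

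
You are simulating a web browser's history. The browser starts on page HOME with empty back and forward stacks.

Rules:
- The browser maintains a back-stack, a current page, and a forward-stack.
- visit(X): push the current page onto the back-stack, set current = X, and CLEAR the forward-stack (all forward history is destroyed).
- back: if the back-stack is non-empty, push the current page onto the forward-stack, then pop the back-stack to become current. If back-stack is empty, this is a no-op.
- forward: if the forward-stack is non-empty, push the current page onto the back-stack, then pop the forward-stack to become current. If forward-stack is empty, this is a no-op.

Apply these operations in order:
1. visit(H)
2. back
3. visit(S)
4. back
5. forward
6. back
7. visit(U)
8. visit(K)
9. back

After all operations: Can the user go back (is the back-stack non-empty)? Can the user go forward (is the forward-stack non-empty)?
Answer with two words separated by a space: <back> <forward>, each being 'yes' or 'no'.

Answer: yes yes

Derivation:
After 1 (visit(H)): cur=H back=1 fwd=0
After 2 (back): cur=HOME back=0 fwd=1
After 3 (visit(S)): cur=S back=1 fwd=0
After 4 (back): cur=HOME back=0 fwd=1
After 5 (forward): cur=S back=1 fwd=0
After 6 (back): cur=HOME back=0 fwd=1
After 7 (visit(U)): cur=U back=1 fwd=0
After 8 (visit(K)): cur=K back=2 fwd=0
After 9 (back): cur=U back=1 fwd=1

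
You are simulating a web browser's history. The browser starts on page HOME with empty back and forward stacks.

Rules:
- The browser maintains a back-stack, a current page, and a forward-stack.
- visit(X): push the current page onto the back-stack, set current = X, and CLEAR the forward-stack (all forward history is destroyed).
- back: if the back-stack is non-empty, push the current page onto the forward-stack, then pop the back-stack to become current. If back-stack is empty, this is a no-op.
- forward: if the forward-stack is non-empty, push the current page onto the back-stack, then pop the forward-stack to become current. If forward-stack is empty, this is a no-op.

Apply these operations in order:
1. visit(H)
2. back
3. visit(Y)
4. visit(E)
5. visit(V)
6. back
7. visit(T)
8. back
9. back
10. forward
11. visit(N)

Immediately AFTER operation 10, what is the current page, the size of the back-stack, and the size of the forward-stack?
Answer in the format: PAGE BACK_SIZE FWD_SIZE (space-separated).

After 1 (visit(H)): cur=H back=1 fwd=0
After 2 (back): cur=HOME back=0 fwd=1
After 3 (visit(Y)): cur=Y back=1 fwd=0
After 4 (visit(E)): cur=E back=2 fwd=0
After 5 (visit(V)): cur=V back=3 fwd=0
After 6 (back): cur=E back=2 fwd=1
After 7 (visit(T)): cur=T back=3 fwd=0
After 8 (back): cur=E back=2 fwd=1
After 9 (back): cur=Y back=1 fwd=2
After 10 (forward): cur=E back=2 fwd=1

E 2 1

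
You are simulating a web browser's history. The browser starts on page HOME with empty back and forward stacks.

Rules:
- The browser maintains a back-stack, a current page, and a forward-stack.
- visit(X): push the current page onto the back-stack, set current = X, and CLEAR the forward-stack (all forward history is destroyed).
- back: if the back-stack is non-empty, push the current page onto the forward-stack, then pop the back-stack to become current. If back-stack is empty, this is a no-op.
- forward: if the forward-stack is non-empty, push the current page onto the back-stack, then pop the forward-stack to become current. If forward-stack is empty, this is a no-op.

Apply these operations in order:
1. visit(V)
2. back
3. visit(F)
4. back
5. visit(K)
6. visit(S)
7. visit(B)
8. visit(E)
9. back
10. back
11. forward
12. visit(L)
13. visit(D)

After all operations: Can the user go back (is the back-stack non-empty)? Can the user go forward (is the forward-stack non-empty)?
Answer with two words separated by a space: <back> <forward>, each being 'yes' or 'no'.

After 1 (visit(V)): cur=V back=1 fwd=0
After 2 (back): cur=HOME back=0 fwd=1
After 3 (visit(F)): cur=F back=1 fwd=0
After 4 (back): cur=HOME back=0 fwd=1
After 5 (visit(K)): cur=K back=1 fwd=0
After 6 (visit(S)): cur=S back=2 fwd=0
After 7 (visit(B)): cur=B back=3 fwd=0
After 8 (visit(E)): cur=E back=4 fwd=0
After 9 (back): cur=B back=3 fwd=1
After 10 (back): cur=S back=2 fwd=2
After 11 (forward): cur=B back=3 fwd=1
After 12 (visit(L)): cur=L back=4 fwd=0
After 13 (visit(D)): cur=D back=5 fwd=0

Answer: yes no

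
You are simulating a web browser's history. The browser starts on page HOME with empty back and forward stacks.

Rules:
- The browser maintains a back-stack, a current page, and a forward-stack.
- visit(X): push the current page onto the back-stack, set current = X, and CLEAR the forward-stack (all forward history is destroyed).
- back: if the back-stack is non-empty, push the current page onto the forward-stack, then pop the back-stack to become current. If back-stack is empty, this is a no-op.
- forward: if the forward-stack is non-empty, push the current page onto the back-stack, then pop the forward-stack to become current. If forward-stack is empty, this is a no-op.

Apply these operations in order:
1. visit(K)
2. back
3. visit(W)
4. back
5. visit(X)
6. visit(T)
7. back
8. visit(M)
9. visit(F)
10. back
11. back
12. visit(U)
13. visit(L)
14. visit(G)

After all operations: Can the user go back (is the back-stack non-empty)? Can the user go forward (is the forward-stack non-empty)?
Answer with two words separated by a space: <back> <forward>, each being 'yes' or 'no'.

Answer: yes no

Derivation:
After 1 (visit(K)): cur=K back=1 fwd=0
After 2 (back): cur=HOME back=0 fwd=1
After 3 (visit(W)): cur=W back=1 fwd=0
After 4 (back): cur=HOME back=0 fwd=1
After 5 (visit(X)): cur=X back=1 fwd=0
After 6 (visit(T)): cur=T back=2 fwd=0
After 7 (back): cur=X back=1 fwd=1
After 8 (visit(M)): cur=M back=2 fwd=0
After 9 (visit(F)): cur=F back=3 fwd=0
After 10 (back): cur=M back=2 fwd=1
After 11 (back): cur=X back=1 fwd=2
After 12 (visit(U)): cur=U back=2 fwd=0
After 13 (visit(L)): cur=L back=3 fwd=0
After 14 (visit(G)): cur=G back=4 fwd=0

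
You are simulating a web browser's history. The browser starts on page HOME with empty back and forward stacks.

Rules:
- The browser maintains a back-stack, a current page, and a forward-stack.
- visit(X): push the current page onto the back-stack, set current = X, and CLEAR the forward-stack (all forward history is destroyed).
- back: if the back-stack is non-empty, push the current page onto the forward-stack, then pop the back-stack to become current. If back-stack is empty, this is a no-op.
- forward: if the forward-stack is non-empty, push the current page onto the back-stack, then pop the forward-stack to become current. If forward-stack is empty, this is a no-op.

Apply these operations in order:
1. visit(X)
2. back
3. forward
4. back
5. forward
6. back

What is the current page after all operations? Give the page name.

Answer: HOME

Derivation:
After 1 (visit(X)): cur=X back=1 fwd=0
After 2 (back): cur=HOME back=0 fwd=1
After 3 (forward): cur=X back=1 fwd=0
After 4 (back): cur=HOME back=0 fwd=1
After 5 (forward): cur=X back=1 fwd=0
After 6 (back): cur=HOME back=0 fwd=1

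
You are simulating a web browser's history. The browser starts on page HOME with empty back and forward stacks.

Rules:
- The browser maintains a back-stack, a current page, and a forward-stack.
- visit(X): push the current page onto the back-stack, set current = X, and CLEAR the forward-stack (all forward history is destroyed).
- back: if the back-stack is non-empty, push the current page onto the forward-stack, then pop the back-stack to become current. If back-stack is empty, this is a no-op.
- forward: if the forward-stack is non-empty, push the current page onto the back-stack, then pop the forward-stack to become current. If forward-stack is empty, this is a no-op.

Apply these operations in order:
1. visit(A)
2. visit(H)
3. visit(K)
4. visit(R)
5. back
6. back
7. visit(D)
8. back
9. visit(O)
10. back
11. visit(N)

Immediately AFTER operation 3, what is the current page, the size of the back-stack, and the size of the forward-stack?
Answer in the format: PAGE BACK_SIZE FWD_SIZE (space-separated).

After 1 (visit(A)): cur=A back=1 fwd=0
After 2 (visit(H)): cur=H back=2 fwd=0
After 3 (visit(K)): cur=K back=3 fwd=0

K 3 0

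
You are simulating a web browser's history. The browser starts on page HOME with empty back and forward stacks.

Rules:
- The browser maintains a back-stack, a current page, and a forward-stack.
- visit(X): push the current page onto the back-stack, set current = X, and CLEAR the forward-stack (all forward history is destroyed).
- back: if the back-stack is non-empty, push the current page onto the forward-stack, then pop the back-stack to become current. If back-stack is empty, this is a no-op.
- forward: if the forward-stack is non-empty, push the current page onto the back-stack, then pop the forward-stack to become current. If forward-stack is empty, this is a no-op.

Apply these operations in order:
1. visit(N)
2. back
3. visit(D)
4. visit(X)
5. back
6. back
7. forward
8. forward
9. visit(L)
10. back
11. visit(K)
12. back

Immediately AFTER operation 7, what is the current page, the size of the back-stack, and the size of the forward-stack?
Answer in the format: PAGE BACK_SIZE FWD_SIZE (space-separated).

After 1 (visit(N)): cur=N back=1 fwd=0
After 2 (back): cur=HOME back=0 fwd=1
After 3 (visit(D)): cur=D back=1 fwd=0
After 4 (visit(X)): cur=X back=2 fwd=0
After 5 (back): cur=D back=1 fwd=1
After 6 (back): cur=HOME back=0 fwd=2
After 7 (forward): cur=D back=1 fwd=1

D 1 1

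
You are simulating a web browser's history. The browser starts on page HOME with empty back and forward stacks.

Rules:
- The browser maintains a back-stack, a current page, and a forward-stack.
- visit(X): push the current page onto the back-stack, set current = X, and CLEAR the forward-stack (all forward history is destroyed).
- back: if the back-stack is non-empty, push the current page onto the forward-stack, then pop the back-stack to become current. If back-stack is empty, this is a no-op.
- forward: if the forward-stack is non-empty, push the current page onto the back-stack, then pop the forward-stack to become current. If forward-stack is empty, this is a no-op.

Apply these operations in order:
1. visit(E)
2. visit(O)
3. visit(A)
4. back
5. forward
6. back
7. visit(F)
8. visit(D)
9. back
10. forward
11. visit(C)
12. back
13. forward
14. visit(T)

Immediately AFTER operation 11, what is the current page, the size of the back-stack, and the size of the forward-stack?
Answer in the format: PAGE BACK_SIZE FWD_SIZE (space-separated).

After 1 (visit(E)): cur=E back=1 fwd=0
After 2 (visit(O)): cur=O back=2 fwd=0
After 3 (visit(A)): cur=A back=3 fwd=0
After 4 (back): cur=O back=2 fwd=1
After 5 (forward): cur=A back=3 fwd=0
After 6 (back): cur=O back=2 fwd=1
After 7 (visit(F)): cur=F back=3 fwd=0
After 8 (visit(D)): cur=D back=4 fwd=0
After 9 (back): cur=F back=3 fwd=1
After 10 (forward): cur=D back=4 fwd=0
After 11 (visit(C)): cur=C back=5 fwd=0

C 5 0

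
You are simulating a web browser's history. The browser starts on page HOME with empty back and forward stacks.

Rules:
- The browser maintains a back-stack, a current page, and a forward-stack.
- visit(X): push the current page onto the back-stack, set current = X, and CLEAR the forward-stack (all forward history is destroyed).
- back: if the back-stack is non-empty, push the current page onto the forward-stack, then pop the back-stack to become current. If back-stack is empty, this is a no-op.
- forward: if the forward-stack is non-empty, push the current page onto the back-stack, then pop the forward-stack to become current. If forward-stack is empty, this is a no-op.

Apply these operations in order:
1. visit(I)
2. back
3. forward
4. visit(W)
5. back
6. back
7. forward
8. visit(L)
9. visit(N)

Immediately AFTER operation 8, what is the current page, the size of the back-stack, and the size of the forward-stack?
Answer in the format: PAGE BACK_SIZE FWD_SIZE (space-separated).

After 1 (visit(I)): cur=I back=1 fwd=0
After 2 (back): cur=HOME back=0 fwd=1
After 3 (forward): cur=I back=1 fwd=0
After 4 (visit(W)): cur=W back=2 fwd=0
After 5 (back): cur=I back=1 fwd=1
After 6 (back): cur=HOME back=0 fwd=2
After 7 (forward): cur=I back=1 fwd=1
After 8 (visit(L)): cur=L back=2 fwd=0

L 2 0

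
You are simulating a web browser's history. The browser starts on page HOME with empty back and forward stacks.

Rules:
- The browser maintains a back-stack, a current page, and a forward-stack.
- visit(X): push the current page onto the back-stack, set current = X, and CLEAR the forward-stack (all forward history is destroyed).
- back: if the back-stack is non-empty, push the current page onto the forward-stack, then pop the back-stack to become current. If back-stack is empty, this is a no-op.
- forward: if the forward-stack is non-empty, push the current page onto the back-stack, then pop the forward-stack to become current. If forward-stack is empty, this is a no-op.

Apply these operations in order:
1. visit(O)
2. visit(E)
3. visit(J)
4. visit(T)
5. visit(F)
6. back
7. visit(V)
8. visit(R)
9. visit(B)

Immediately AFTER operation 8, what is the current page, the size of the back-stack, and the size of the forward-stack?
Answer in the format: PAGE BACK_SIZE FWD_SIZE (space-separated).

After 1 (visit(O)): cur=O back=1 fwd=0
After 2 (visit(E)): cur=E back=2 fwd=0
After 3 (visit(J)): cur=J back=3 fwd=0
After 4 (visit(T)): cur=T back=4 fwd=0
After 5 (visit(F)): cur=F back=5 fwd=0
After 6 (back): cur=T back=4 fwd=1
After 7 (visit(V)): cur=V back=5 fwd=0
After 8 (visit(R)): cur=R back=6 fwd=0

R 6 0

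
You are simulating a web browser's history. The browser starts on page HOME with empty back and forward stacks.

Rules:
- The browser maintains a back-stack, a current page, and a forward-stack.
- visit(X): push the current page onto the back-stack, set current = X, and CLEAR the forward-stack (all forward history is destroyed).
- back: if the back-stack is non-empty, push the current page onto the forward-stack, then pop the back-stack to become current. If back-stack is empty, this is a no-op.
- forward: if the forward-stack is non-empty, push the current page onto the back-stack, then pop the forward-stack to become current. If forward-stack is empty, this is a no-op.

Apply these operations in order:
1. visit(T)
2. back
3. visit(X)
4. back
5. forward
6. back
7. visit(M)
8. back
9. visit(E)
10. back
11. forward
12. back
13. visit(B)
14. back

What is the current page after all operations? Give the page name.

After 1 (visit(T)): cur=T back=1 fwd=0
After 2 (back): cur=HOME back=0 fwd=1
After 3 (visit(X)): cur=X back=1 fwd=0
After 4 (back): cur=HOME back=0 fwd=1
After 5 (forward): cur=X back=1 fwd=0
After 6 (back): cur=HOME back=0 fwd=1
After 7 (visit(M)): cur=M back=1 fwd=0
After 8 (back): cur=HOME back=0 fwd=1
After 9 (visit(E)): cur=E back=1 fwd=0
After 10 (back): cur=HOME back=0 fwd=1
After 11 (forward): cur=E back=1 fwd=0
After 12 (back): cur=HOME back=0 fwd=1
After 13 (visit(B)): cur=B back=1 fwd=0
After 14 (back): cur=HOME back=0 fwd=1

Answer: HOME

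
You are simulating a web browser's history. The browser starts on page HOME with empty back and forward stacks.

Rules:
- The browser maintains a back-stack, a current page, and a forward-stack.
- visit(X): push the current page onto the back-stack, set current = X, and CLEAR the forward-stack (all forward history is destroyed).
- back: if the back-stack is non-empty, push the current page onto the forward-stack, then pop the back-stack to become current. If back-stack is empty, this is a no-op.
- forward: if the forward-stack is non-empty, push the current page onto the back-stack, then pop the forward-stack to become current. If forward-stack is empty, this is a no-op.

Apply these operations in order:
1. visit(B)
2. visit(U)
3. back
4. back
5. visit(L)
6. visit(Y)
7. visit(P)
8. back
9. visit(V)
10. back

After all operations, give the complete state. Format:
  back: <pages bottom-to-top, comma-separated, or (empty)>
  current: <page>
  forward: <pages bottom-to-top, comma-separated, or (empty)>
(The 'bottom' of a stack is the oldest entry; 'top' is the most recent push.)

Answer: back: HOME,L
current: Y
forward: V

Derivation:
After 1 (visit(B)): cur=B back=1 fwd=0
After 2 (visit(U)): cur=U back=2 fwd=0
After 3 (back): cur=B back=1 fwd=1
After 4 (back): cur=HOME back=0 fwd=2
After 5 (visit(L)): cur=L back=1 fwd=0
After 6 (visit(Y)): cur=Y back=2 fwd=0
After 7 (visit(P)): cur=P back=3 fwd=0
After 8 (back): cur=Y back=2 fwd=1
After 9 (visit(V)): cur=V back=3 fwd=0
After 10 (back): cur=Y back=2 fwd=1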